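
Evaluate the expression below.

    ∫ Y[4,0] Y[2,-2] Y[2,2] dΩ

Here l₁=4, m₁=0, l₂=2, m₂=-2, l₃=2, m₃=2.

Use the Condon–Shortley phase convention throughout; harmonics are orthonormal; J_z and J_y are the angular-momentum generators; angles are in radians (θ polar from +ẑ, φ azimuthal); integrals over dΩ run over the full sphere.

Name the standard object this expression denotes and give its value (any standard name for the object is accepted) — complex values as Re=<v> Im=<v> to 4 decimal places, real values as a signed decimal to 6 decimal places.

Gaunt coefficient, +0.040299

This is a Gaunt coefficient — the integral of a triple product of spherical harmonics over the sphere.
Rules hold: Σm=0, L=8 even, 2≤2≤6.
N = 9·5·5 = 225
Δ = 4!·4!·0!/9! = 1/630
Racah Σ t=2..2: t=2:+1/16 = 1/16
⇒ 3j(4 2 2; 0 0 0)² = 2/35, sgn +1
Racah Σ t=0..0: t=0:+1/576 = 1/576
⇒ 3j(4 2 2; 0 -2 2)² = 1/630, sgn +1
4πI² = N·(3j₀)²·(3jₘ)² = 1/49
I = +1·√(0.0204082/4π) = 0.04029926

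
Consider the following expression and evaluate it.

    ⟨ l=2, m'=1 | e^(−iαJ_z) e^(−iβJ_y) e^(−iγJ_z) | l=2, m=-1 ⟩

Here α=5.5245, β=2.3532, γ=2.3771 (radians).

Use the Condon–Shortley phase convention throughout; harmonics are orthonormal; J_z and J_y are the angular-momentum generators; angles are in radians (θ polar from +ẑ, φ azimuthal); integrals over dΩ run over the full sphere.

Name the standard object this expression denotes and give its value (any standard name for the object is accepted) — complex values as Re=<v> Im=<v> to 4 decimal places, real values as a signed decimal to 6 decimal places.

Wigner D-matrix element, Re=0.3495 Im=-0.0020

This is a Wigner D-matrix element — the rotation-matrix element ⟨l m'| R(α,β,γ) |l m⟩ in the angular-momentum basis.
Split into d^2_{1,-1}(β=2.3532) × two z-phases.
With c≡cos(β/2)=0.384066 and s≡sin(β/2)=0.923306, N=[6·1·1·6]^{1/2}=6.000000
The bounds max(0,m−m')=0 and min(l+m,l−m')=1 give 2 terms
  k=0: (−1)^2·6.0000/(2)·0.3841^2·0.9233^2 = +0.377246
  k=1: (−1)^3·6.0000/(6)·0.3841^0·0.9233^4 = -0.726744
d^2_{1,-1}(2.3532) = +0.377246 -0.726744 = -0.349499
Phases: e^{-i·(1)·5.5245}=+0.725741+0.687968i, e^{-i·(-1)·2.3771}=-0.721734+0.692171i ⇒ D=+0.349493-0.002030i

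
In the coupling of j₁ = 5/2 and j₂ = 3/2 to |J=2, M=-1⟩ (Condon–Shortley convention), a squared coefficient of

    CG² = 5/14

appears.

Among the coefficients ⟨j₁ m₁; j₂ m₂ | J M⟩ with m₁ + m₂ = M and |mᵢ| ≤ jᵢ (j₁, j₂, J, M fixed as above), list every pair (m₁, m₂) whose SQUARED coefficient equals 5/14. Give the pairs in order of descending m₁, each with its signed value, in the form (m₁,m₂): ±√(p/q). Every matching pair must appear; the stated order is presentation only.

(-5/2,3/2): +√(5/14)

Admissible pairs with m₁+m₂ = M = -1: (-5/2,3/2), (-3/2,1/2), (-1/2,-1/2), (1/2,-3/2)
  (m₁,m₂)=(1/2,-3/2): CG² = 9/28, CG = +√(9/28)
  (m₁,m₂)=(-1/2,-1/2): CG² = 25/84, CG = −√(25/84)
  (m₁,m₂)=(-3/2,1/2): CG² = 1/42, CG = +√(1/42)
  (m₁,m₂)=(-5/2,3/2): CG² = 5/14, CG = +√(5/14)   ← matches the target
Pairs with CG² = 5/14: (-5/2,3/2): +√(5/14)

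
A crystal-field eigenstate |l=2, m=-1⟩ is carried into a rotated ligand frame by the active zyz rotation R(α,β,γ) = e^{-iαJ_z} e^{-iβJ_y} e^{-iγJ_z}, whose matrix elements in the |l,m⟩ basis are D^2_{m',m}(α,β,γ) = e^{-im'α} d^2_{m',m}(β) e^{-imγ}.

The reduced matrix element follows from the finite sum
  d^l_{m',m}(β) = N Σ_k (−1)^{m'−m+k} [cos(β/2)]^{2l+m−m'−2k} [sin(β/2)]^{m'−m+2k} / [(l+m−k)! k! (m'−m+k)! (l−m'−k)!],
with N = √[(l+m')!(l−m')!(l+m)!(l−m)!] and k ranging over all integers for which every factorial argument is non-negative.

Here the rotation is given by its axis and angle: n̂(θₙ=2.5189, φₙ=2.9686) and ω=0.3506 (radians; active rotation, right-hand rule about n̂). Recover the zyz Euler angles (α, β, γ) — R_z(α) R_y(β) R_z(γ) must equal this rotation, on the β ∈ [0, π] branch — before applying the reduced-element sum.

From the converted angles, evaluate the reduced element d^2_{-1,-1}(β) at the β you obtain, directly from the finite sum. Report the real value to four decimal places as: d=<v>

d=0.9487

Axis–angle → zyz. n̂ = (sinθₙcosφₙ, sinθₙsinφₙ, cosθₙ) = (-0.574519, +0.100391, -0.812311), ω = 0.3506.
R = I cosω + sinω [n̂]ₓ + (1−cosω) n̂n̂ᵀ gives
  R = [+0.959246, +0.275489, +0.062871; -0.282506, +0.939780, +0.192364; -0.006090, -0.202286, +0.979308]
β = atan2(√(R₁₃²+R₂₃²), R₃₃) = 0.203785; α = atan2(R₂₃, R₁₃) mod 2π = 1.254909; γ = atan2(R₃₂, −R₃₁) mod 2π = 4.742487
d^2_{-1,-1}(β=0.2038) via the finite sum:
Half-angle: c=0.994813, s=0.101716. N=√(1·6·1·6)=6.000000
k∈{0,1} keeps every argument non-negative
  k=0: (−1)^0·6.0000/(6)·0.9948^4·0.1017^0 = +0.979415
  k=1: (−1)^1·6.0000/(2)·0.9948^2·0.1017^2 = -0.030718
d^2_{-1,-1}(0.2038) = +0.979415 -0.030718 = +0.948697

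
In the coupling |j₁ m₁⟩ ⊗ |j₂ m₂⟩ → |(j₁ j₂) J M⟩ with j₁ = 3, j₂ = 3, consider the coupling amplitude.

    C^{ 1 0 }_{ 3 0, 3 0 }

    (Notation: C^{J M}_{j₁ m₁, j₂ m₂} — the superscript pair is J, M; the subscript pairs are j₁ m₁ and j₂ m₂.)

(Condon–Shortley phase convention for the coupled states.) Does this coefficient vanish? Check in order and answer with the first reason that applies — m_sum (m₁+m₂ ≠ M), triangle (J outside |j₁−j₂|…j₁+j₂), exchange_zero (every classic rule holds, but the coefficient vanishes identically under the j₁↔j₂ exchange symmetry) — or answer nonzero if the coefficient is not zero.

exchange_zero

m-sum: m₁+m₂ = 0+0 = 0, M = 0  ✓
triangle: |j₁−j₂| = 0 ≤ J = 1 ≤ j₁+j₂ = 6  ✓
exchange: j₁=j₂ and m₁=m₂, and (−1)^(j₁+j₂−J) = (−1)^5 = −1 forces ⟨j₁m₁;j₂m₂|JM⟩ = −⟨j₂m₂;j₁m₁|JM⟩ = −⟨j₁m₁;j₂m₂|JM⟩ ⇒ the coefficient vanishes identically
Racah sum check: Σ_k collapses to 0 ⇒ CG = 0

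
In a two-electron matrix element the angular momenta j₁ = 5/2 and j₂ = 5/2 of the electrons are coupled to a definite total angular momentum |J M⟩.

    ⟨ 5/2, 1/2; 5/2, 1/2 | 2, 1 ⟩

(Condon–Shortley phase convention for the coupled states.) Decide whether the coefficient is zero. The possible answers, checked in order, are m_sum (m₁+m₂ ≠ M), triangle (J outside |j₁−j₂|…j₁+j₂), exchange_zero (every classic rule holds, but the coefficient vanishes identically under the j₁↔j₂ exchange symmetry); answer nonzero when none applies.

m-sum: m₁+m₂ = 1/2+1/2 = 1, M = 1  ✓
triangle: |j₁−j₂| = 0 ≤ J = 2 ≤ j₁+j₂ = 5  ✓
exchange: j₁=j₂ and m₁=m₂, and (−1)^(j₁+j₂−J) = (−1)^3 = −1 forces ⟨j₁m₁;j₂m₂|JM⟩ = −⟨j₂m₂;j₁m₁|JM⟩ = −⟨j₁m₁;j₂m₂|JM⟩ ⇒ the coefficient vanishes identically
Racah sum check: Σ_k collapses to 0 ⇒ CG = 0

exchange_zero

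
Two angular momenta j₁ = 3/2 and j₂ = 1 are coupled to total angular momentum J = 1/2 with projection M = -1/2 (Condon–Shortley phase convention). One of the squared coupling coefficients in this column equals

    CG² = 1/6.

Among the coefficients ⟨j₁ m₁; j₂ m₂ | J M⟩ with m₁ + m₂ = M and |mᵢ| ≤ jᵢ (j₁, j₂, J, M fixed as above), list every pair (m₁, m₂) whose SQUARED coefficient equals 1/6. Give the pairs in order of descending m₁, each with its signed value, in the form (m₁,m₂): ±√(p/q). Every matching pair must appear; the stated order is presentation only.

(1/2,-1): +√(1/6)

Admissible pairs with m₁+m₂ = M = -1/2: (-3/2,1), (-1/2,0), (1/2,-1)
  (m₁,m₂)=(1/2,-1): CG² = 1/6, CG = +√(1/6)   ← matches the target
  (m₁,m₂)=(-1/2,0): CG² = 1/3, CG = −√(1/3)
  (m₁,m₂)=(-3/2,1): CG² = 1/2, CG = +√(1/2)
Pairs with CG² = 1/6: (1/2,-1): +√(1/6)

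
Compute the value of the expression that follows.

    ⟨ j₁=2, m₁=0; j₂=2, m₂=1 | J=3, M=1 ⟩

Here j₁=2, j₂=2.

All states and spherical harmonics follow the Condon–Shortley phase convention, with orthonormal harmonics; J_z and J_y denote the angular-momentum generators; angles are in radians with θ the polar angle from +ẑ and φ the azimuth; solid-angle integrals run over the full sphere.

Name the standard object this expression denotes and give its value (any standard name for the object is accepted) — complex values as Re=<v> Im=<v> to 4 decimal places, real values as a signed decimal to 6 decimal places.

This is a Clebsch–Gordan (vector-coupling) coefficient.
√[7·1!3!3!/8! · 2!2!3!1!4!2!] = √(36/5)
  +(−1)^0/∏(0,1,2,3,1,0)! = 1/12  (running 1/12)
  +(−1)^1/∏(1,0,1,2,2,1)! = -1/4  (running -1/6)
⟨..|..⟩ = √(36/5)·(-1/6) = -0.447214

Clebsch–Gordan coefficient, −√(1/5) ≈ -0.447214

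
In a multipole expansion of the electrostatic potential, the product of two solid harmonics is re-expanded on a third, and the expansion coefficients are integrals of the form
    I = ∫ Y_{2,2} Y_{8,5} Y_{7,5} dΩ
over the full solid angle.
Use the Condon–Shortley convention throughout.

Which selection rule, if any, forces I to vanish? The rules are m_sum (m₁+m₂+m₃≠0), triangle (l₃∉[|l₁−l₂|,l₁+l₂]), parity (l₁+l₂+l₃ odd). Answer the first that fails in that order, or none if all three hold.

m_sum

azimuthal sum: 2 + 5 + 5 = 12  ✗
6 ≤ 7 ≤ 10 (triangle on l)
L = 2 + 8 + 7 = 17 (odd)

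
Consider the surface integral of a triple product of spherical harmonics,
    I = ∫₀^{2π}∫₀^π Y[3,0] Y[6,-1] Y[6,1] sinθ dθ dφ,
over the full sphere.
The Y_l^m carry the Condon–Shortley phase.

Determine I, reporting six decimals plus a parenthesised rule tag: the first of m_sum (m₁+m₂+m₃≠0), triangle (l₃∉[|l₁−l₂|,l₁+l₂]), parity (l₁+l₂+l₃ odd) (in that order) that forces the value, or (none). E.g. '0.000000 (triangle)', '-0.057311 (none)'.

0.000000 (parity)

L=15 odd ⇒ parity kills the (l;000) factor ⇒ I = 0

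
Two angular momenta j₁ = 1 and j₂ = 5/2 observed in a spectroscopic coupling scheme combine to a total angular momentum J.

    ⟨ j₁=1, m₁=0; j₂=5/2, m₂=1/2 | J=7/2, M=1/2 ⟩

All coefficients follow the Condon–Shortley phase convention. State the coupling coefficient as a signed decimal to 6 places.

j₁+j₂−J=0  J+j₁−j₂=2  J−j₁+j₂=5  j₁+j₂+J+1=8
(j₁±m₁, j₂±m₂, J±M) = (1,1,3,2,4,3)
P² = 576/7
sum k=0..0:
  [0] +1/12 = 1/12
S = 1/12
C² = P²·S² = 4/7 ; C = +0.755929

+0.755929  (= +√(4/7))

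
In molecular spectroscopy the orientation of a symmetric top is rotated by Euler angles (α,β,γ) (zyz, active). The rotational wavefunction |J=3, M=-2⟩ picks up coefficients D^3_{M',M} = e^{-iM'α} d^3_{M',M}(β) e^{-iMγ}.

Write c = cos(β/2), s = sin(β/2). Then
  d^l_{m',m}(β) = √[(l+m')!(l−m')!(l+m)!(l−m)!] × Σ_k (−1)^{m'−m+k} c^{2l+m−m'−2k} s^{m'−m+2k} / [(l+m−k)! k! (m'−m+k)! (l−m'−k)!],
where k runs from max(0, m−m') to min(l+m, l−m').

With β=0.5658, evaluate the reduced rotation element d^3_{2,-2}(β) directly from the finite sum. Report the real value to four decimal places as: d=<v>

d=0.0275

d^3_{2,-2}(β=0.5658) via the finite sum:
Half-angle: c=0.960250, s=0.279142. N=√(120·1·1·120)=120.000000
The bounds max(0,m−m')=0 and min(l+m,l−m')=1 give 2 terms
  k=0: (−1)^4·120.0000/(24)·0.9602^2·0.2791^4 = +0.027992
  k=1: (−1)^5·120.0000/(120)·0.9602^0·0.2791^6 = -0.000473
d^3_{2,-2}(0.5658) = +0.027992 -0.000473 = +0.027519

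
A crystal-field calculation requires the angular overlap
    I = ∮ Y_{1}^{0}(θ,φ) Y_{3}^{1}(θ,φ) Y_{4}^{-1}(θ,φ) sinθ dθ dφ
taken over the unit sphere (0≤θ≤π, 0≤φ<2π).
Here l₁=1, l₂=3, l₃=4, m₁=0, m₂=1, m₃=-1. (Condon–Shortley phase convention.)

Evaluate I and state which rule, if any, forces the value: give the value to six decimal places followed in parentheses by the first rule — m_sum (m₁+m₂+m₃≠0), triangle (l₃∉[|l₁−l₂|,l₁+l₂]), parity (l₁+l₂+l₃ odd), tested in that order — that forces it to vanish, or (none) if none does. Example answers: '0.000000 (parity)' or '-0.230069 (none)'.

Checks pass: Σm=0; 8 even; l₃=4∈[2,4].
(2·1+1)(2·3+1)(2·4+1) = 189
Δ: 0! 2! 6! / 9! → 1/252
sum: t=0:+1/36 = 1/36
3j²(1 3 4; 0 0 0) = Δ·Π!·Σ² = 4/63  (sign +1)
sum: t=0:+1/48 = 1/48
3j²(1 3 4; 0 1 -1) = Δ·Π!·Σ² = 5/84  (sign -1)
combine: 4πI² = 189·4/63·5/84 = 5/7
take √, sign -1: I = -0.23841361
No selection rule forces the value: the integral is nonzero (none).

-0.238414 (none)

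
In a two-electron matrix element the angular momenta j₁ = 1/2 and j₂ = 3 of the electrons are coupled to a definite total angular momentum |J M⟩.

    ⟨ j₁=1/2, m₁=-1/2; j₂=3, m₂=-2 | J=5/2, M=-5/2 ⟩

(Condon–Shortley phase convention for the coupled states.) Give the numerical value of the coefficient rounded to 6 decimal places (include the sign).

√[6·1!0!5!/7! · 0!1!1!5!0!5!] = √(14400/7)
  +(−1)^1/∏(1,0,0,0,0,5)! = -1/120  (running -1/120)
⟨..|..⟩ = √(14400/7)·(-1/120) = -0.377964

−√(1/7) ≈ -0.377964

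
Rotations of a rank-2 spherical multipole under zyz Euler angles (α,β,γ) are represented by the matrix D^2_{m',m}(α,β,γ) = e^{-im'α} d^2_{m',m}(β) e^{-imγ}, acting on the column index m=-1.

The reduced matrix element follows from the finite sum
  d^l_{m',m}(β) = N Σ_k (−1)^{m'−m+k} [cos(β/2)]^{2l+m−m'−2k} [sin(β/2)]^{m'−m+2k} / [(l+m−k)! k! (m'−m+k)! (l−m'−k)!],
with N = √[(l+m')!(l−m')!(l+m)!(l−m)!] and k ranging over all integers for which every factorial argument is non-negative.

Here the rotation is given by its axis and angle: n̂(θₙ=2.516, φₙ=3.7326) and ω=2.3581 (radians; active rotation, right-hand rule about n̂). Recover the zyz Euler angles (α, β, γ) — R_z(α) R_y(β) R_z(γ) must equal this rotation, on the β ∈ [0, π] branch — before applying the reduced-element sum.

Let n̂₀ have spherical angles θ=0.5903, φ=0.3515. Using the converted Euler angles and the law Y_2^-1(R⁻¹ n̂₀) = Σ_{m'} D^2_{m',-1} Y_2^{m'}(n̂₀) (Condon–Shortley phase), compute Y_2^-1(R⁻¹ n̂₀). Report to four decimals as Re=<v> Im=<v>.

Re=0.3003 Im=-0.2418

Axis–angle → zyz. n̂ = (sinθₙcosφₙ, sinθₙsinφₙ, cosθₙ) = (-0.486252, -0.326283, -0.810616), ω = 2.3581.
R = I cosω + sinω [n̂]ₓ + (1−cosω) n̂n̂ᵀ gives
  R = [-0.304505, +0.843155, +0.443134; -0.301043, -0.526570, +0.795045; +0.903687, +0.108692, +0.414169]
β = atan2(√(R₁₃²+R₂₃²), R₃₃) = 1.143766; α = atan2(R₂₃, R₁₃) mod 2π = 1.062313; γ = atan2(R₃₂, −R₃₁) mod 2π = 3.021891
Need the full column D^2_{m',-1} for m'=−2..2 at α=1.0623, β=1.1438, γ=3.0219.
cos(β/2)=0.840883, sin(β/2)=0.541217
d^2_{-2,-1}: single k=1 term ⇒ +0.643588;  D = +0.270706-0.583887i
d^2_{-1,-1}: k∈[0..1] ⇒ +0.499969 -0.621348 = -0.121379;  D = +0.071332+0.098207i
d^2_{0,-1}: k∈[0..1] ⇒ -0.788232 +0.326531 = -0.461700;  D = +0.458397-0.055134i
d^2_{1,-1}: k∈[0..1] ⇒ +0.621348 -0.085799 = +0.535548;  D = -0.203006+0.495581i
d^2_{2,-1}: single k=0 term ⇒ -0.266612;  D = -0.166299-0.208390i
Y_2^{m'}(θ=0.5903,φ=0.3515) and Σ D·Y over m':
  (+0.2707-0.5839i)·(+0.0913-0.0774i)  (+0.0713+0.0982i)·(+0.3354-0.1230i)  (+0.4584-0.0551i)·(+0.3376+0.0000i)  (-0.2030+0.4956i)·(-0.3354-0.1230i)  (-0.1663-0.2084i)·(+0.0913+0.0774i)
Y_2^-1(R⁻¹ n̂) = +0.300303-0.241844i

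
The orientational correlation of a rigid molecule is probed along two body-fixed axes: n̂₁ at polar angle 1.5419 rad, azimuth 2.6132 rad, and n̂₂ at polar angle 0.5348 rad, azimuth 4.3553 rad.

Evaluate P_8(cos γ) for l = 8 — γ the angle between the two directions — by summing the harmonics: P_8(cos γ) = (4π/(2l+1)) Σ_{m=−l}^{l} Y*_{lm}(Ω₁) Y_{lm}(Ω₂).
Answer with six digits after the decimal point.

0.236408

Term-by-term m-sum for l=8 (normalisation 4π/17 = 0.739198):
  m=-8: Y*=(-0.239609, 0.454407)  Y=(-0.002252, 0.000660)  product (0.000240, -0.001181)
  m=-7: Y*=(0.050411, -0.031406)  Y=(0.009488, 0.012692)  product (0.000877, 0.000342)
  m=-6: Y*=(0.370619, -0.010663)  Y=(0.036070, -0.056059)  product (0.012770, -0.021161)
  m=-5: Y*=(-0.061479, -0.033557)  Y=(-0.190498, -0.041530)  product (0.010318, 0.008946)
  m=-4: Y*=(-0.170662, -0.282925)  Y=(0.056289, 0.392500)  product (0.101442, -0.082911)
  m=-3: Y*=(0.001080, 0.075060)  Y=(0.447506, -0.244200)  product (0.018813, 0.033326)
  m=-2: Y*=(-0.154107, 0.272931)  Y=(-0.194594, -0.168678)  product (0.076026, -0.027116)
  m=-1: Y*=(0.066691, -0.038932)  Y=(0.100383, -0.269064)  product (-0.003780, -0.021852)
  m=+0: Y*=(0.308523, -0.000000)  Y=(-0.368189, 0.000000)  product (-0.113595, 0.000000)
  m=+1: Y*=(-0.066691, -0.038932)  Y=(-0.100383, -0.269064)  product (-0.003780, 0.021852)
  m=+2: Y*=(-0.154107, -0.272931)  Y=(-0.194594, 0.168678)  product (0.076026, 0.027116)
  m=+3: Y*=(-0.001080, 0.075060)  Y=(-0.447506, -0.244200)  product (0.018813, -0.033326)
  m=+4: Y*=(-0.170662, 0.282925)  Y=(0.056289, -0.392500)  product (0.101442, 0.082911)
  m=+5: Y*=(0.061479, -0.033557)  Y=(0.190498, -0.041530)  product (0.010318, -0.008946)
  m=+6: Y*=(0.370619, 0.010663)  Y=(0.036070, 0.056059)  product (0.012770, 0.021161)
  m=+7: Y*=(-0.050411, -0.031406)  Y=(-0.009488, 0.012692)  product (0.000877, -0.000342)
  m=+8: Y*=(-0.239609, -0.454407)  Y=(-0.002252, -0.000660)  product (0.000240, 0.001181)
Total Σ_m = (0.319816, 0.000000). Multiply by 0.739198: (0.236408, 0.000000). P_8(cos γ) = 0.236408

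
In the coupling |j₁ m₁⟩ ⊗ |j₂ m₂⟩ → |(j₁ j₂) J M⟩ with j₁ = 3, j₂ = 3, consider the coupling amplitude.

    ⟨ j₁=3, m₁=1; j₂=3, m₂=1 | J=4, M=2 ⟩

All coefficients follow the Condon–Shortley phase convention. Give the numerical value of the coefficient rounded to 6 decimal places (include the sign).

-0.509647

triangle: 2!·4!·4!/11! = 1152/39916800
(j±m)!: 4!·2!·4!·2!·6!·2! = 3317760
prefactor² = (2J+1)·Δ·N² = 331776/385
  k=0: +1/(0!·2!·2!·4!·2!·0!) = 1/192
  k=1: −1/(1!·1!·1!·3!·3!·1!) = -1/36
  k=2: +1/(2!·0!·0!·2!·4!·2!) = 1/192
Σ = -5/288  ⇒  CG² = 331776/385·(-5/288)² = 20/77
CG = −√(20/77) = -0.509647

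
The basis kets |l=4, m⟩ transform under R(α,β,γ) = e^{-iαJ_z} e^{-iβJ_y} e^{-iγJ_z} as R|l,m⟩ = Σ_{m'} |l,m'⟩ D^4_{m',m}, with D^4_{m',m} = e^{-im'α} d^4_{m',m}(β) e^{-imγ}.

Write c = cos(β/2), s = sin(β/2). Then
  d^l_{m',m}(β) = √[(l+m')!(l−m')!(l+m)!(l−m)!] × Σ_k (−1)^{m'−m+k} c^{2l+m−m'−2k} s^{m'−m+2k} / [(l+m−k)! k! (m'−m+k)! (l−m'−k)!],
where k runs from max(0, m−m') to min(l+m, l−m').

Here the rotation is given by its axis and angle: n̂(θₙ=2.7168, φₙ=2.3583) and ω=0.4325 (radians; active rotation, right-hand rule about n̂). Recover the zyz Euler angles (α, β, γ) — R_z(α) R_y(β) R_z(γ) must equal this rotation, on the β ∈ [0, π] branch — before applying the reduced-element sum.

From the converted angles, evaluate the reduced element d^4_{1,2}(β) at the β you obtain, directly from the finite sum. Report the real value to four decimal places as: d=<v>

Axis–angle → zyz. n̂ = (sinθₙcosφₙ, sinθₙsinφₙ, cosθₙ) = (-0.292034, +0.290807, -0.911124), ω = 0.4325.
R = I cosω + sinω [n̂]ₓ + (1−cosω) n̂n̂ᵀ gives
  R = [+0.915774, +0.374070, +0.146390; -0.389710, +0.915708, +0.098006; -0.097389, -0.146801, +0.984360]
β = atan2(√(R₁₃²+R₂₃²), R₃₃) = 0.177092; α = atan2(R₂₃, R₁₃) mod 2π = 0.589954; γ = atan2(R₃₂, −R₃₁) mod 2π = 5.298132
d^4_{1,2}(β=0.1771) via the finite sum:
Half-angle: c=0.996082, s=0.088431. N=√(120·6·720·2)=1018.233765
k: max(0,(2)−(1))=1 … min(4+(2),4−(1))=3
  k=1: (−1)^0·1018.2338/(240)·0.9961^7·0.0884^1 = +0.365010
  k=2: (−1)^1·1018.2338/(48)·0.9961^5·0.0884^3 = -0.014384
  k=3: (−1)^2·1018.2338/(72)·0.9961^3·0.0884^5 = +0.000076
d^4_{1,2}(0.1771) = +0.365010 -0.014384 +0.000076 = +0.350702

d=0.3507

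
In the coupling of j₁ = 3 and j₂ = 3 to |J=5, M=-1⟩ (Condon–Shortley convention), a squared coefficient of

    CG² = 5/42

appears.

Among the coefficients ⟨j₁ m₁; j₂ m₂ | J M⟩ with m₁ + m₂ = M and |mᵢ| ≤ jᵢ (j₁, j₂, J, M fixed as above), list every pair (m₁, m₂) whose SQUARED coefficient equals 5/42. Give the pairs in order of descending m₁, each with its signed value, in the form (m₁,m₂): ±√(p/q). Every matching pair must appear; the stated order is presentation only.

(0,-1): +√(5/42); (-1,0): −√(5/42)

Admissible pairs with m₁+m₂ = M = -1: (-3,2), (-2,1), (-1,0), (0,-1), (1,-2), (2,-3)
  (m₁,m₂)=(2,-3): CG² = 5/84, CG = +√(5/84)
  (m₁,m₂)=(1,-2): CG² = 9/28, CG = +√(9/28)
  (m₁,m₂)=(0,-1): CG² = 5/42, CG = +√(5/42)   ← matches the target
  (m₁,m₂)=(-1,0): CG² = 5/42, CG = −√(5/42)   ← matches the target
  (m₁,m₂)=(-2,1): CG² = 9/28, CG = −√(9/28)
  (m₁,m₂)=(-3,2): CG² = 5/84, CG = −√(5/84)
Pairs with CG² = 5/42: (0,-1): +√(5/42); (-1,0): −√(5/42)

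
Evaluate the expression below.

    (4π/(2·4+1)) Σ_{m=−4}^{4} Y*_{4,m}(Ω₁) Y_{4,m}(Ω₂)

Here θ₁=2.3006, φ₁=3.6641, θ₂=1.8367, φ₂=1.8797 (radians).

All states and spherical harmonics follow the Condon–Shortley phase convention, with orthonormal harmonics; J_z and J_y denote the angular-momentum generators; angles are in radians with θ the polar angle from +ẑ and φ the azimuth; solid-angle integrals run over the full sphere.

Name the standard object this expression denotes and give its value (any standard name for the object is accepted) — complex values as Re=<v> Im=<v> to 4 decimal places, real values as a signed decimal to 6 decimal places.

This sum is the spherical-harmonic addition theorem: it equals the Legendre polynomial P_l(cos γ) of the angle γ between the two directions.
Expand P_4 via completeness: Σ_{m} conj(Y_{4,m}) at Ω₁ times Y_{4,m} at Ω₂ —
  term(m=-4) = 0.03439 + 0.03950j   from Y*(Ω₁)=-0.06776 + 0.11855j, Y(Ω₂)=0.12616 - 0.36218j
  term(m=-3) = 0.06102 - 0.08182j   from Y*(Ω₁)=0.00113 + 0.34549j, Y(Ω₂)=-0.23625 - 0.17740j
  term(m=-2) = 0.05746 + 0.02616j   from Y*(Ω₁)=0.19693 + 0.33939j, Y(Ω₂)=0.13115 - 0.09319j
  term(m=-1) = 0.00168 - 0.00774j   from Y*(Ω₁)=0.02274 + 0.01310j, Y(Ω₂)=-0.09177 - 0.28758j
  term(m=+0) = -0.04191 + 0.00000j   from Y*(Ω₁)=-0.36175 + 0.00000j, Y(Ω₂)=0.11586 + 0.00000j
  term(m=+1) = 0.00168 + 0.00774j   from Y*(Ω₁)=-0.02274 + 0.01310j, Y(Ω₂)=0.09177 - 0.28758j
  term(m=+2) = 0.05746 - 0.02616j   from Y*(Ω₁)=0.19693 - 0.33939j, Y(Ω₂)=0.13115 + 0.09319j
  term(m=+3) = 0.06102 + 0.08182j   from Y*(Ω₁)=-0.00113 + 0.34549j, Y(Ω₂)=0.23625 - 0.17740j
  term(m=+4) = 0.03439 - 0.03950j   from Y*(Ω₁)=-0.06776 - 0.11855j, Y(Ω₂)=0.12616 + 0.36218j
Total Σ_m = 0.26718 + 0.00000j. Multiply by 1.396263: 0.37306 + 0.00000j. P_4(cos γ) = 0.373058

Legendre polynomial (addition theorem), +0.373058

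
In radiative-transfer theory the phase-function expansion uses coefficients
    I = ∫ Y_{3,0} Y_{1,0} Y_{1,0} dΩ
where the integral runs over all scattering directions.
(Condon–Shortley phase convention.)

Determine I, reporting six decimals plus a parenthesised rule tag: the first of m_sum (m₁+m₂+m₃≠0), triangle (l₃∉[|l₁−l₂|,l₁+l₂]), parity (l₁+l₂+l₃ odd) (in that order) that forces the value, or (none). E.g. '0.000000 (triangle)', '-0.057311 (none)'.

triangle: need 2≤l₃≤4, have 1; I=0

0.000000 (triangle)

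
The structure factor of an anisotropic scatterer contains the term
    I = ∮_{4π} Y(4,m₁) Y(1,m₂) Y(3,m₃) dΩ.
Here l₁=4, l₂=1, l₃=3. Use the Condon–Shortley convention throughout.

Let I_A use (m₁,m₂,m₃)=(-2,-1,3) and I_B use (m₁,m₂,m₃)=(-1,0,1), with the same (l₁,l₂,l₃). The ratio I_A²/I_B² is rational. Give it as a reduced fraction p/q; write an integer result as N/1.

l's match ⇒ only the (l;m) 3-j factors differ between A and B.
A: triangle coeff Δ(4,1,3) = 1/252; Σ_t [0,0]: t=0:+1/1440 = 1/1440; (3j)²=1/252 [(4 1 3; -2 -1 3)], sign=+1
B: triangle coeff Δ(4,1,3) = 1/252; Σ_t [1,1]: t=1:−1/48 = -1/48; (3j)²=5/84 [(4 1 3; -1 0 1)], sign=-1
I_A²/I_B² = (1/252)/(5/84) = 1/15

1/15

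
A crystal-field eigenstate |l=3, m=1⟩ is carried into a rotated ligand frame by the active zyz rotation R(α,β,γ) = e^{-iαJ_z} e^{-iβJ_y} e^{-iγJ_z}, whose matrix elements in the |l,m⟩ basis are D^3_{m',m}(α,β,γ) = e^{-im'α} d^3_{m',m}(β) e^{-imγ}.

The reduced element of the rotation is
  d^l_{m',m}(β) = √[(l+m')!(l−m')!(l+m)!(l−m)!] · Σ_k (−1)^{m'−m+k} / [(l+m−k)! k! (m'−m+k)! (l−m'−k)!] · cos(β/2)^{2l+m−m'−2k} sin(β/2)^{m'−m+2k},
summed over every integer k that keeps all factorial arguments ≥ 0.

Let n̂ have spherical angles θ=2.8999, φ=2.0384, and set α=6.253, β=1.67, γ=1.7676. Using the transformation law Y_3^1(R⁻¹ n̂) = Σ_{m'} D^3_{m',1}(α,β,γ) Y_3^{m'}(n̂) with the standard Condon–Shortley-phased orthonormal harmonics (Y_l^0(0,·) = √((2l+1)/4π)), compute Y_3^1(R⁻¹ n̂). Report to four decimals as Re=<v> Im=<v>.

Need the full column D^3_{m',1} for m'=−3..3 at α=6.2530, β=1.6700, γ=1.7676.
cos(β/2)=0.671178, sin(β/2)=0.741297
d^3_{-3,1}: single k=4 term ⇒ +0.526852;  D = -0.149321-0.505249i
d^3_{-2,1}: k∈[3..4] ⇒ +0.778966 -0.475113 = +0.303852;  D = -0.077284-0.293859i
d^3_{-1,1}: k∈[2..4] ⇒ +0.669091 -1.088260 +0.165940 = -0.253229;  D = +0.056988+0.246733i
d^3_{0,1}: k∈[1..3] ⇒ +0.349760 -1.279971 +0.520461 = -0.409751;  D = +0.080121+0.401841i
d^3_{1,1}: k∈[0..2] ⇒ +0.091417 -0.892121 +0.816195 = +0.015491;  D = -0.002569-0.015276i
d^3_{2,1}: k∈[0..1] ⇒ -0.319286 +0.778966 = +0.459680;  D = -0.062521-0.455408i
d^3_{3,1}: single k=0 term ⇒ +0.431896;  D = -0.045802-0.429461i
Y_3^{m'}(θ=2.8999,φ=2.0384) and Σ D·Y over m':
  (-0.1493-0.5052i)·(+0.0056+0.0010i)  (-0.0773-0.2939i)·(+0.0337-0.0457i)  (+0.0570+0.2467i)·(-0.1295-0.2564i)  (+0.0801+0.4018i)·(-0.6209+0.0000i)  (-0.0026-0.0153i)·(+0.1295-0.2564i)  (-0.0625-0.4554i)·(+0.0337+0.0457i)  (-0.0458-0.4295i)·(-0.0056+0.0010i)
Y_3^1(R⁻¹ n̂) = +0.004875-0.322595i

Re=0.0049 Im=-0.3226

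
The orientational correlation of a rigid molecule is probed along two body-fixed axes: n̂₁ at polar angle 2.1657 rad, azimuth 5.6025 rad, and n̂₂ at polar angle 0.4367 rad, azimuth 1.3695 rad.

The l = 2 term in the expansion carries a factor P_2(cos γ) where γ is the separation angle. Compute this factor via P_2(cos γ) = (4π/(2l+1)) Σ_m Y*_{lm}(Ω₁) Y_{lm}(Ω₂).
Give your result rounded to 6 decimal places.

Summing Y*_{l m}(θ₁,φ₁)·Y_{l m}(θ₂,φ₂) over m ∈ [−2, 2]; prefactor 4π/(2·2+1) = 2.513274:
  [-2]  conj(Y_{2,-2})(Ω₁) = (0.055083, -0.259164) ; Y_{2,-2}(Ω₂) = (-0.063575, -0.027074) ; Δ = (-0.010518, 0.014985)
  [-1]  conj(Y_{2,-1})(Ω₁) = (-0.278665, 0.225662) ; Y_{2,-1}(Ω₂) = (0.059199, -0.290107) ; Δ = (0.048969, 0.094202)
  [+0]  conj(Y_{2,0})(Ω₁) = (-0.018216, -0.000000) ; Y_{2,0}(Ω₂) = (0.461524, 0.000000) ; Δ = (-0.008407, -0.000000)
  [+1]  conj(Y_{2,1})(Ω₁) = (0.278665, 0.225662) ; Y_{2,1}(Ω₂) = (-0.059199, -0.290107) ; Δ = (0.048969, -0.094202)
  [+2]  conj(Y_{2,2})(Ω₁) = (0.055083, 0.259164) ; Y_{2,2}(Ω₂) = (-0.063575, 0.027074) ; Δ = (-0.010518, -0.014985)
Σ over m = (0.068495, 0.000000); ×(4π/5) → (0.172146, 0.000000). Real part: 0.172146

0.172146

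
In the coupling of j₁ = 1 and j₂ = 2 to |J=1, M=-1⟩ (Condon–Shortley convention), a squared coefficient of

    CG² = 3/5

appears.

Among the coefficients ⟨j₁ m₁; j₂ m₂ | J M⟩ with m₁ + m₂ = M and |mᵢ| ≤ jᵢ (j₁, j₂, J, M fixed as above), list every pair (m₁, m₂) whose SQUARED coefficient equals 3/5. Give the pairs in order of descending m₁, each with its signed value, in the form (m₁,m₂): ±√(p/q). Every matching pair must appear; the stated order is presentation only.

(1,-2): +√(3/5)

Admissible pairs with m₁+m₂ = M = -1: (-1,0), (0,-1), (1,-2)
  (m₁,m₂)=(1,-2): CG² = 3/5, CG = +√(3/5)   ← matches the target
  (m₁,m₂)=(0,-1): CG² = 3/10, CG = −√(3/10)
  (m₁,m₂)=(-1,0): CG² = 1/10, CG = +√(1/10)
Pairs with CG² = 3/5: (1,-2): +√(3/5)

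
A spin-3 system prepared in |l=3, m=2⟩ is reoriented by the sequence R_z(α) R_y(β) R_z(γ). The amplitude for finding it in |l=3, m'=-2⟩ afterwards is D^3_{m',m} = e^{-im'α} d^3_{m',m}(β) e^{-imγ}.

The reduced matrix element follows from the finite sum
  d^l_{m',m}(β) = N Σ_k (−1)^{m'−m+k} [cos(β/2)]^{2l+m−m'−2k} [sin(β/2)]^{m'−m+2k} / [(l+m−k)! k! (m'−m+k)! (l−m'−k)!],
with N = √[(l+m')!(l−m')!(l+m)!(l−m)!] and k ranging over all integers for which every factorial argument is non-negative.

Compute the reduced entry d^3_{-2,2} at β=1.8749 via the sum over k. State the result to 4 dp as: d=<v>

d=0.4651

d^3_{-2,2}(β=1.8749) via the finite sum:
c=cos(1.874900/2)=0.591845, s=sin(1.874900/2)=0.806052; N=√[1·120·120·1]=120.000000
The bounds max(0,m−m')=4 and min(l+m,l−m')=5 give 2 terms
  k=4: (−1)^0·120.0000/(24)·0.5918^2·0.8061^4 = +0.739329
  k=5: (−1)^1·120.0000/(120)·0.5918^0·0.8061^6 = -0.274269
d^3_{-2,2}(1.8749) = +0.739329 -0.274269 = +0.465060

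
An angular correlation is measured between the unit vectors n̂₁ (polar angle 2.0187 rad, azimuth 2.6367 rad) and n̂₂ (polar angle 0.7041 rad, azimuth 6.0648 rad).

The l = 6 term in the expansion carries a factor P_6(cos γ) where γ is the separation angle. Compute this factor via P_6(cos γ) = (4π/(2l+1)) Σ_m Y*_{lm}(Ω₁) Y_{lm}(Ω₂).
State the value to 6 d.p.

-0.292480

Expand P_6 via completeness: Σ_{m} conj(Y_{6,m}) at Ω₁ times Y_{6,m} at Ω₂ —
  m=-6: Y*=-0.257432-0.029015i  Y=+0.009156+0.034352i  product -0.001360-0.009109i
  m=-5: Y*=-0.351649-0.249525i  Y=+0.066813+0.128690i  product +0.008617-0.061925i
  m=-4: Y*=-0.108622-0.225571i  Y=+0.216862+0.258907i  product +0.034846-0.077041i
  m=-3: Y*=-0.010856+0.193241i  Y=+0.362086+0.278217i  product -0.057694+0.066950i
  m=-2: Y*=-0.171074+0.272255i  Y=+0.207807+0.097013i  product -0.061963+0.039980i
  m=-1: Y*=+0.075186-0.041553i  Y=-0.256187-0.056854i  product -0.021624+0.006371i
  m=+0: Y*=+0.326530-0.000000i  Y=-0.319162+0.000000i  product -0.104216+0.000000i
  m=+1: Y*=-0.075186-0.041553i  Y=+0.256187-0.056854i  product -0.021624-0.006371i
  m=+2: Y*=-0.171074-0.272255i  Y=+0.207807-0.097013i  product -0.061963-0.039980i
  m=+3: Y*=+0.010856+0.193241i  Y=-0.362086+0.278217i  product -0.057694-0.066950i
  m=+4: Y*=-0.108622+0.225571i  Y=+0.216862-0.258907i  product +0.034846+0.077041i
  m=+5: Y*=+0.351649-0.249525i  Y=-0.066813+0.128690i  product +0.008617+0.061925i
  m=+6: Y*=-0.257432+0.029015i  Y=+0.009156-0.034352i  product -0.001360+0.009109i
Accumulated sum -0.302573-0.000000i; after 4π/(2l+1) scaling, -0.292480-0.000000i ⇒ P_6 = -0.292480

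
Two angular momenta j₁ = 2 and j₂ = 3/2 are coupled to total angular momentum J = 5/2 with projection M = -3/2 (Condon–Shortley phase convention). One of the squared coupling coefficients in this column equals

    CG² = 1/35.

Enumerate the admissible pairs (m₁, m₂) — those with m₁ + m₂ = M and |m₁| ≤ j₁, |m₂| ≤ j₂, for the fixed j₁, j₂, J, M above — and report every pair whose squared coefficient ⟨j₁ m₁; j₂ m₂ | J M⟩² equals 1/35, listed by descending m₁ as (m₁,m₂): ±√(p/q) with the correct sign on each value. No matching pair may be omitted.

Admissible pairs with m₁+m₂ = M = -3/2: (-2,1/2), (-1,-1/2), (0,-3/2)
  (m₁,m₂)=(0,-3/2): CG² = 18/35, CG = +√(18/35)
  (m₁,m₂)=(-1,-1/2): CG² = 1/35, CG = −√(1/35)   ← matches the target
  (m₁,m₂)=(-2,1/2): CG² = 16/35, CG = −√(16/35)
Pairs with CG² = 1/35: (-1,-1/2): −√(1/35)

(-1,-1/2): −√(1/35)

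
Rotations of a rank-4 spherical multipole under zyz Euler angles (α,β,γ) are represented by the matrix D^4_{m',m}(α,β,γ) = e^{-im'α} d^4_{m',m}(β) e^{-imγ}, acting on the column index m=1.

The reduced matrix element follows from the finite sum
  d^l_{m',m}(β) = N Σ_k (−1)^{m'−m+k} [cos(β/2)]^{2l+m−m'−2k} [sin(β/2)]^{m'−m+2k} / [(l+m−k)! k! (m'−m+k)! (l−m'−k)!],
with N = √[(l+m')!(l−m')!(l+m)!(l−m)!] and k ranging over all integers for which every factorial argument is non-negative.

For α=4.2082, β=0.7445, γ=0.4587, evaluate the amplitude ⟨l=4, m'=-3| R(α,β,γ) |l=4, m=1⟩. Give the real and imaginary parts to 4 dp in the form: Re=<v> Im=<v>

First d^4_{-3,1}(β=0.7445), then the phase factors e^{-i(-3)α} and e^{-i(1)γ}:
With c≡cos(β/2)=0.931511 and s≡sin(β/2)=0.363712, N=[1·5040·120·6]^{1/2}=1904.940944
k∈{4,5} keeps every argument non-negative
  k=4: (−1)^0·1904.9409/(144)·0.9315^4·0.3637^4 = +0.174302
  k=5: (−1)^1·1904.9409/(240)·0.9315^2·0.3637^6 = -0.015944
d^4_{-3,1}(0.7445) = +0.174302 -0.015944 = +0.158359
D = (+0.998305+0.058196i)·(+0.158359)·(+0.896629-0.442783i) = +0.145829-0.061736i

Re=0.1458 Im=-0.0617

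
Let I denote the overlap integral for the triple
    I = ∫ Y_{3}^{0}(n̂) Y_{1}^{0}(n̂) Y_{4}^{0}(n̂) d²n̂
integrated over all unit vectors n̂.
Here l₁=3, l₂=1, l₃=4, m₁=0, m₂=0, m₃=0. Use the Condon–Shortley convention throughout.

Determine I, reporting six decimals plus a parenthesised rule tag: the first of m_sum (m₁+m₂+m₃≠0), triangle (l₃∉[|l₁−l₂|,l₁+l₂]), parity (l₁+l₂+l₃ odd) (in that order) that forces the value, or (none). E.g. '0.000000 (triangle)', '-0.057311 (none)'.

Rules hold: Σm=0, L=8 even, 2≤4≤4.
N = 7·3·9 = 189
Δ = 0!·6!·2!/9! = 1/252
Racah Σ t=0..0: t=0:+1/36 = 1/36
⇒ 3j(3 1 4; 0 0 0)² = 4/63, sgn +1
(m-triple is (0,0,0) — same symbol as above.)
4πI² = N·(3j₀)²·(3jₘ)² = 16/21
I = +1·√(0.761905/4π) = 0.24623252
No selection rule forces the value: the integral is nonzero (none).

0.246233 (none)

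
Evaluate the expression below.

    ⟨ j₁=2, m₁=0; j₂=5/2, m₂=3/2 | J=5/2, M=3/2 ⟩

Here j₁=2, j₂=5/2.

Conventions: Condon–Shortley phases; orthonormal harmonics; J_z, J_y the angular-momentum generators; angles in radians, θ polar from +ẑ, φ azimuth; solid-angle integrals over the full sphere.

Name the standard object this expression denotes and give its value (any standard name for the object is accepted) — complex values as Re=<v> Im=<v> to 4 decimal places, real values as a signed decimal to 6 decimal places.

Clebsch–Gordan coefficient, −√(1/70) ≈ -0.119523

This is a Clebsch–Gordan (vector-coupling) coefficient.
triangle: 2!×2!×3!/8! = 24/40320
(j±m)!: 2!×2!×4!×1!×4!×1! = 2304
prefactor² = (2J+1)×Δ×N² = 288/35
  k=1: −1/(1!×1!×1!×3!×1!×0!) = -1/6
  k=2: +1/(2!×0!×0!×2!×2!×1!) = 1/8
Σ = -1/24  ⇒  CG² = 288/35×(-1/24)² = 1/70
CG = −√(1/70) = -0.119523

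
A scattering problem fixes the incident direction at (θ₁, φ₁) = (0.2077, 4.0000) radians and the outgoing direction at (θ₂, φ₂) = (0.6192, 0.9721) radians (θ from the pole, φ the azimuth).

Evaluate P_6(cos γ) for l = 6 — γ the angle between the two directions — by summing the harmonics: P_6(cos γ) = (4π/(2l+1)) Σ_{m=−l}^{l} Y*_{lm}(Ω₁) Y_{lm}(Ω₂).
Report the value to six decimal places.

-0.053365

Expand P_6 via completeness: Σ_{m} conj(Y_{6,m}) at Ω₁ times Y_{6,m} at Ω₂ —
  m=-6: Y*=+0.000016-0.000034i  Y=+0.016621+0.008041i  product +0.000001-0.000000i
  m=-5: Y*=+0.000249+0.000557i  Y=+0.013243+0.088760i  product -0.000046+0.000029i
  m=-4: Y*=-0.005889-0.001770i  Y=-0.187005+0.173101i  product +0.001408-0.000688i
  m=-3: Y*=+0.035524-0.022589i  Y=-0.434122-0.099493i  product -0.017669+0.006272i
  m=-2: Y*=-0.028249+0.192083i  Y=-0.143103-0.365260i  product +0.074203-0.017170i
  m=-1: Y*=-0.354751-0.410738i  Y=-0.041929+0.061459i  product +0.040118-0.004581i
  m=+0: Y*=+0.605302-0.000000i  Y=-0.415054+0.000000i  product -0.251233+0.000000i
  m=+1: Y*=+0.354751-0.410738i  Y=+0.041929+0.061459i  product +0.040118+0.004581i
  m=+2: Y*=-0.028249-0.192083i  Y=-0.143103+0.365260i  product +0.074203+0.017170i
  m=+3: Y*=-0.035524-0.022589i  Y=+0.434122-0.099493i  product -0.017669-0.006272i
  m=+4: Y*=-0.005889+0.001770i  Y=-0.187005-0.173101i  product +0.001408+0.000688i
  m=+5: Y*=-0.000249+0.000557i  Y=-0.013243+0.088760i  product -0.000046-0.000029i
  m=+6: Y*=+0.000016+0.000034i  Y=+0.016621-0.008041i  product +0.000001+0.000000i
Σ over m = -0.055207+0.000000i; ×(4π/13) → -0.053365+0.000000i. Real part: -0.053365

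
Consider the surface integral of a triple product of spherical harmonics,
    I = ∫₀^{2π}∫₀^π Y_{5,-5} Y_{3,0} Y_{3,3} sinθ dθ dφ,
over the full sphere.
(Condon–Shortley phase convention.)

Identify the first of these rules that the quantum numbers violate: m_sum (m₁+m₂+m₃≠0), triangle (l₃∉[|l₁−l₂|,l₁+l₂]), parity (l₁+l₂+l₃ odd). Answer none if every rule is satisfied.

azimuthal sum: -5 + 0 + 3 = -2  ✗
2 ≤ 3 ≤ 8 (triangle on l)
L = 5 + 3 + 3 = 11 (odd)

m_sum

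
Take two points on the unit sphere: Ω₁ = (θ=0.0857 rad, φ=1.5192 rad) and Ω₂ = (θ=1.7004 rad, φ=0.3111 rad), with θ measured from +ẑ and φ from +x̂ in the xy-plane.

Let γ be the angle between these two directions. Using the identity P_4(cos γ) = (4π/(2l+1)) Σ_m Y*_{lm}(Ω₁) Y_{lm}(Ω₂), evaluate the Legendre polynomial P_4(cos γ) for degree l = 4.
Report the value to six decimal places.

Summing Y*_{l m}(θ₁,φ₁)·Y_{l m}(θ₂,φ₂) over m ∈ [−4, 4]; prefactor 4π/(2·4+1) = 1.396263:
  term(m=-4) = 0.00000 - 0.00001j   from Y*(Ω₁)=0.00002 - 0.00000j, Y(Ω₂)=0.13719 - 0.40528j
  term(m=-3) = 0.00011 + 0.00006j   from Y*(Ω₁)=-0.00012 - 0.00077j, Y(Ω₂)=-0.09388 + 0.12675j
  term(m=-2) = 0.00317 - 0.00281j   from Y*(Ω₁)=-0.01450 + 0.00150j, Y(Ω₂)=-0.23604 + 0.16930j
  term(m=-1) = 0.00988 + 0.02604j   from Y*(Ω₁)=0.00822 + 0.15910j, Y(Ω₂)=0.16641 - 0.05351j
  term(m=+0) = 0.21641 + 0.00000j   from Y*(Ω₁)=0.81548 + 0.00000j, Y(Ω₂)=0.26538 + 0.00000j
  term(m=+1) = 0.00988 - 0.02604j   from Y*(Ω₁)=-0.00822 + 0.15910j, Y(Ω₂)=-0.16641 - 0.05351j
  term(m=+2) = 0.00317 + 0.00281j   from Y*(Ω₁)=-0.01450 - 0.00150j, Y(Ω₂)=-0.23604 - 0.16930j
  term(m=+3) = 0.00011 - 0.00006j   from Y*(Ω₁)=0.00012 - 0.00077j, Y(Ω₂)=0.09388 + 0.12675j
  term(m=+4) = 0.00000 + 0.00001j   from Y*(Ω₁)=0.00002 + 0.00000j, Y(Ω₂)=0.13719 + 0.40528j
Total Σ_m = 0.24273 - 0.00000j. Multiply by 1.396263: 0.33892 - 0.00000j. P_4(cos γ) = 0.338918

0.338918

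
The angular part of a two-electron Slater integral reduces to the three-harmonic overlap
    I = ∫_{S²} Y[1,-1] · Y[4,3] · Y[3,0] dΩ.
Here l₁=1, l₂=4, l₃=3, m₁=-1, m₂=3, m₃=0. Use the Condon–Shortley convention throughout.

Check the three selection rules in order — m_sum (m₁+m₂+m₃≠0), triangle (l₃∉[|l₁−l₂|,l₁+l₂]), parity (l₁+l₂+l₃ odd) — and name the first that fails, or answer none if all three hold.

m₁+m₂+m₃ = -1 + 3 + 0 = 2  ✗
triangle: |1−4|=3 ≤ l₃=3 ≤ 1+4=5
parity: l₁+l₂+l₃ = 8 is even

m_sum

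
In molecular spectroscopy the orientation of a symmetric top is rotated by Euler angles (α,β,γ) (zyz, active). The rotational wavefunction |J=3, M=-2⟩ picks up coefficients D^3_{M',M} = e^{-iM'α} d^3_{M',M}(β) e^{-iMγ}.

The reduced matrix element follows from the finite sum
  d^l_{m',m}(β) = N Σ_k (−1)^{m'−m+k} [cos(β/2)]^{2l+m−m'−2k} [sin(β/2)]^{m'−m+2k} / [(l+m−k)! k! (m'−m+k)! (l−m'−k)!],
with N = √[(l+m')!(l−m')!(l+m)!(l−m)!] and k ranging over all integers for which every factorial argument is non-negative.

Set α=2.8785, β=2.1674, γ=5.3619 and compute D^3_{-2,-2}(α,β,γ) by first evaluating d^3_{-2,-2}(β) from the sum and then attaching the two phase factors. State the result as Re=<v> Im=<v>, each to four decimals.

First d^3_{-2,-2}(β=2.1674), then the phase factors e^{-i(-2)α} and e^{-i(-2)γ}:
With c≡cos(β/2)=0.468062 and s≡sin(β/2)=0.883696, N=[1·120·1·120]^{1/2}=120.000000
Admissible k: 0..1 (factorial args all ≥0)
  k=0: (−1)^0·120.0000/(120)·0.4681^6·0.8837^0 = +0.010515
  k=1: (−1)^1·120.0000/(24)·0.4681^4·0.8837^2 = -0.187408
d^3_{-2,-2}(2.1674) = +0.010515 -0.187408 = -0.176893
Attach z-rotation phases: D = e^{-i(-2)(2.8785)}·(-0.176893)·e^{-i(-2)(5.3619)} = +0.126644+0.123501i

Re=0.1266 Im=0.1235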